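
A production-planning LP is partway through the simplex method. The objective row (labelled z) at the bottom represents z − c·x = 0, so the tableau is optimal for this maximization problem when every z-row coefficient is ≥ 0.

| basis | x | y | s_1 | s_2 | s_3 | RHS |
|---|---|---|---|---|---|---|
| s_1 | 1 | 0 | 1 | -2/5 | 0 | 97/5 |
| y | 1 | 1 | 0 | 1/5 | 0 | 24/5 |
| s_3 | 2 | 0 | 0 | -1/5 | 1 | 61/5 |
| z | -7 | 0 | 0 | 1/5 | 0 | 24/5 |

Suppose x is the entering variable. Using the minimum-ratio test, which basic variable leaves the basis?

Column x entries and ratios — s_1: (97/5)/1 = 97/5; y: (24/5)/1 = 24/5; s_3: (61/5)/2 = 61/10.
Smallest ratio is 24/5 in the row of y, so y leaves.

y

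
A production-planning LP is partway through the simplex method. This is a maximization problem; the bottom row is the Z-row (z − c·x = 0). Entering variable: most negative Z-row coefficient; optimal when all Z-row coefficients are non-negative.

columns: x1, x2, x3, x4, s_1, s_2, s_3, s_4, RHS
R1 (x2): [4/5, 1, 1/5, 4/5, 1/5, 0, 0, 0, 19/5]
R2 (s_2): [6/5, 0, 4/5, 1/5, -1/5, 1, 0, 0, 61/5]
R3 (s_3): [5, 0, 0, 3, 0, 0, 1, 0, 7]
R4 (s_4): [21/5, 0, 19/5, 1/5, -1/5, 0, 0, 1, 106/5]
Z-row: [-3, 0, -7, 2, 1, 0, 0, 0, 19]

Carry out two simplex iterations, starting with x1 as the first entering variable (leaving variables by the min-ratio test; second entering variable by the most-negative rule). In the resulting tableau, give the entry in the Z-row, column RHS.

Ratio test on column x1 — row 1: (19/5)/(4/5) = 19/4; row 2: (61/5)/(6/5) = 61/6; row 3: 7/5 = 7/5; row 4: (106/5)/(21/5) = 106/21. Minimum is 7/5 at row 3 (s_3 leaves); pivot element 5.
Divide row 3 by 5; eliminate column x1 from the other rows.
Second iteration: most negative Z-row entry is -7 in column x3, so x3 enters.
Ratio test on column x3 — row 1: (67/25)/(1/5) = 67/5; row 2: (263/25)/(4/5) = 263/20; row 3: entry 0 ≤ 0; row 4: (383/25)/(19/5) = 383/95. Minimum is 383/95 at row 4 (s_4 leaves); pivot element 19/5.
Divide row 4 by 19/5; eliminate column x3 from the other rows.
After both pivots, the entry at the Z-row, column RHS is 977/19.

977/19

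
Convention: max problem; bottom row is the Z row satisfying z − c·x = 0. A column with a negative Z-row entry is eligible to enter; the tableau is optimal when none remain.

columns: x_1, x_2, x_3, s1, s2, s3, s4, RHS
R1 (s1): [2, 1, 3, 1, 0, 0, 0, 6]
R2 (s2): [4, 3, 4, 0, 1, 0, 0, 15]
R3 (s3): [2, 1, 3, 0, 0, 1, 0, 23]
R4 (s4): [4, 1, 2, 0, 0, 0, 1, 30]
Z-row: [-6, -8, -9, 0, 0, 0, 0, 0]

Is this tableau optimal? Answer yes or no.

The Z-row has a negative entry -9 in column x_3, so it is not optimal.

no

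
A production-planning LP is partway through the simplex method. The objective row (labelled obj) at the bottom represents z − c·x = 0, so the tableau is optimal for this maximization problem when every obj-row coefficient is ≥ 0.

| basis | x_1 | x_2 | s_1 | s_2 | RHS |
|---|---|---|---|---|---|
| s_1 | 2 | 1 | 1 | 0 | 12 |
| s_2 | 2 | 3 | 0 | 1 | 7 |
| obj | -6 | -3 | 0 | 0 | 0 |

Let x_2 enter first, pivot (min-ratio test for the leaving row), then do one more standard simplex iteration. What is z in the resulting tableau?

21

Ratio test on column x_2 — row 1: 12/1 = 12; row 2: 7/3 = 7/3. Minimum is 7/3 at row 2 (s_2 leaves); pivot element 3.
Pivot on row 2; the obj-row RHS becomes 0 − (-3)·(7/3) = 7.
Next entering variable (most negative obj-row entry -4): x_1.
Ratio test on column x_1 — row 1: (29/3)/(4/3) = 29/4; row 2: (7/3)/(2/3) = 7/2. Minimum is 7/2 at row 2 (x_2 leaves); pivot element 2/3.
After the second pivot the obj-row RHS is 7 − (-4)·(7/2) = 21.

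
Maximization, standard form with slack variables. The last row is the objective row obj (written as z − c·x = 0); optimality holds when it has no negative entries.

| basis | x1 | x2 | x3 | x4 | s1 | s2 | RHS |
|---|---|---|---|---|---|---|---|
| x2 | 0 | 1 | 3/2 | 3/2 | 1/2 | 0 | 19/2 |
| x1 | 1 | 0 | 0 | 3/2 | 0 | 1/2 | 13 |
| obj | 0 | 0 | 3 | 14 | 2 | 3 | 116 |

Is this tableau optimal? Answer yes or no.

yes

Every obj-row coefficient is ≥ 0, so the tableau is optimal.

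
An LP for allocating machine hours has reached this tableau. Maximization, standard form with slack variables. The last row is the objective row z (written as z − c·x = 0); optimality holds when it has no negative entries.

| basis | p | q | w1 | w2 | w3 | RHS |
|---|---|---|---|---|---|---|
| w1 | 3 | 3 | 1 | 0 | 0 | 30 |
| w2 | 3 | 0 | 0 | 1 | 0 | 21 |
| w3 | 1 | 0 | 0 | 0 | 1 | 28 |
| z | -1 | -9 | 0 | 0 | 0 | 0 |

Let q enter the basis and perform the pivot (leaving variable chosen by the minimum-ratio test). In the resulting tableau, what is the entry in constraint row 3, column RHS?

28

Ratio test on column q — row 1: 30/3 = 10; row 2: entry 0 ≤ 0; row 3: entry 0 ≤ 0. Minimum is 10 at row 1 (w1 leaves); pivot element 3.
Divide row 1 by 3; eliminate column q from the other rows.
Row 3 update in column RHS: 28 − 0·10 = 28.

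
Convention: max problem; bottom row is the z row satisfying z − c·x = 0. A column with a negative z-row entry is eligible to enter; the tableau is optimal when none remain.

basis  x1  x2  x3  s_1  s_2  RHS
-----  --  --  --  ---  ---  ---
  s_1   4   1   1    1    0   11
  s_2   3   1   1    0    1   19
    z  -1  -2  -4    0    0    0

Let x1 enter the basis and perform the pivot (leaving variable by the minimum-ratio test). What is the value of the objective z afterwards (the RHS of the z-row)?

Ratio test on column x1 — row 1: 11/4 = 11/4; row 2: 19/3 = 19/3. Minimum is 11/4 at row 1 (s_1 leaves); pivot element 4.
Pivot on row 1; the z-row RHS becomes 0 − (-1)·(11/4) = 11/4.

11/4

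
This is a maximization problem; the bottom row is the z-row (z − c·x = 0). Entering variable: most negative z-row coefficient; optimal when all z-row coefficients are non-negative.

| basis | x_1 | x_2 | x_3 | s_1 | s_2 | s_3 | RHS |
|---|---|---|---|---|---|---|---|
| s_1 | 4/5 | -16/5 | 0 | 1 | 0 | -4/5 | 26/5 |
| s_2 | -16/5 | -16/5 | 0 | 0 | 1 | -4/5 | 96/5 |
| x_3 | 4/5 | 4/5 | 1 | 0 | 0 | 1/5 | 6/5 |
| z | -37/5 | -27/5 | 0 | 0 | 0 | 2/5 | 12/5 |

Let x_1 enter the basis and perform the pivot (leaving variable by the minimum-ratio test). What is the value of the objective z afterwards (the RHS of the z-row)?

Ratio test on column x_1 — row 1: (26/5)/(4/5) = 13/2; row 2: entry -16/5 ≤ 0; row 3: (6/5)/(4/5) = 3/2. Minimum is 3/2 at row 3 (x_3 leaves); pivot element 4/5.
Pivot on row 3; the z-row RHS becomes 12/5 − (-37/5)·(3/2) = 27/2.

27/2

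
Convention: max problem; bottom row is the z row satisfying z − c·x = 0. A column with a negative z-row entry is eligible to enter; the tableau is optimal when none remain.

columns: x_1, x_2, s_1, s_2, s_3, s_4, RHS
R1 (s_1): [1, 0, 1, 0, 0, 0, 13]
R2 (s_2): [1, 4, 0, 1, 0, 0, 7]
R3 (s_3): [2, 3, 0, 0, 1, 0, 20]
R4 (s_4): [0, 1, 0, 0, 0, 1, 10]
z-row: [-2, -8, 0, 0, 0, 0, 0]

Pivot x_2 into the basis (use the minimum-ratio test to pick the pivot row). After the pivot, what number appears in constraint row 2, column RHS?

Ratio test on column x_2 — row 1: entry 0 ≤ 0; row 2: 7/4 = 7/4; row 3: 20/3 = 20/3; row 4: 10/1 = 10. Minimum is 7/4 at row 2 (s_2 leaves); pivot element 4.
Divide row 2 by 4; eliminate column x_2 from the other rows.
In the new row 2, the RHS entry is the old entry divided by the pivot: 7/4 = 7/4.

7/4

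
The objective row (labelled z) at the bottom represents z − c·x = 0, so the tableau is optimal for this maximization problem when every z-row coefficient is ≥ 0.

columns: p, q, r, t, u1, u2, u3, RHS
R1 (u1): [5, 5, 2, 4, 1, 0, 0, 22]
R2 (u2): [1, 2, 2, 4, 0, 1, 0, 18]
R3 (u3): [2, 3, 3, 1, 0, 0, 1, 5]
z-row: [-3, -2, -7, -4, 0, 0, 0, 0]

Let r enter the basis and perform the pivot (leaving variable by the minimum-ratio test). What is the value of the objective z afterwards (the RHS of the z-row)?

35/3

Ratio test on column r — row 1: 22/2 = 11; row 2: 18/2 = 9; row 3: 5/3 = 5/3. Minimum is 5/3 at row 3 (u3 leaves); pivot element 3.
Pivot on row 3; the z-row RHS becomes 0 − (-7)·(5/3) = 35/3.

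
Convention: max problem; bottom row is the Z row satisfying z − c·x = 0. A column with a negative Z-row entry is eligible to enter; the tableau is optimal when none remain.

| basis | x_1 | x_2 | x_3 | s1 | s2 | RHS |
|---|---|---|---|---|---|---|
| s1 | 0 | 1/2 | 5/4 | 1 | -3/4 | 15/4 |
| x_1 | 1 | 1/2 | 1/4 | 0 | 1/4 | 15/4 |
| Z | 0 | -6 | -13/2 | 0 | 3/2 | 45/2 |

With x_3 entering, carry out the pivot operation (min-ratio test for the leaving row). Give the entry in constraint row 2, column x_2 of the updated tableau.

Ratio test on column x_3 — row 1: (15/4)/(5/4) = 3; row 2: (15/4)/(1/4) = 15. Minimum is 3 at row 1 (s1 leaves); pivot element 5/4.
Divide row 1 by 5/4; eliminate column x_3 from the other rows.
Row 2 update in column x_2: 1/2 − (1/4)·(2/5) = 2/5.

2/5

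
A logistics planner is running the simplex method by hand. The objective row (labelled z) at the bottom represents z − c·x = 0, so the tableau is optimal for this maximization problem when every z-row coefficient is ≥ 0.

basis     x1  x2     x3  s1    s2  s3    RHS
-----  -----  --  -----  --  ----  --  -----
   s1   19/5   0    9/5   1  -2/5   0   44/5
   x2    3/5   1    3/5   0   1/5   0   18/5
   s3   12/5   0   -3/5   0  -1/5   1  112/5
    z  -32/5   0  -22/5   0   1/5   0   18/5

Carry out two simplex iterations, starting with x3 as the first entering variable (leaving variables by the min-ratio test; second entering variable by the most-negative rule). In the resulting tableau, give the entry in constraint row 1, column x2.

Ratio test on column x3 — row 1: (44/5)/(9/5) = 44/9; row 2: (18/5)/(3/5) = 6; row 3: entry -3/5 ≤ 0. Minimum is 44/9 at row 1 (s1 leaves); pivot element 9/5.
Divide row 1 by 9/5; eliminate column x3 from the other rows.
Second iteration: most negative z-row entry is -7/9 in column s2, so s2 enters.
Ratio test on column s2 — row 1: entry -2/9 ≤ 0; row 2: (2/3)/(1/3) = 2; row 3: entry -1/3 ≤ 0. Minimum is 2 at row 2 (x2 leaves); pivot element 1/3.
Divide row 2 by 1/3; eliminate column s2 from the other rows.
After both pivots, the entry at constraint row 1, column x2 is 2/3.

2/3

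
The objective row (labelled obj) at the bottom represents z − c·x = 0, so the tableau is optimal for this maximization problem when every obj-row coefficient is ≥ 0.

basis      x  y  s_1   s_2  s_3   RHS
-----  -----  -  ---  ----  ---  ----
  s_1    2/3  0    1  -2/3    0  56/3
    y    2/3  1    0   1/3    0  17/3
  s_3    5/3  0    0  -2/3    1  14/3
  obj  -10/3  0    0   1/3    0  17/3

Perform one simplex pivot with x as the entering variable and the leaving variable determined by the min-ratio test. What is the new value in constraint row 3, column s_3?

Ratio test on column x — row 1: (56/3)/(2/3) = 28; row 2: (17/3)/(2/3) = 17/2; row 3: (14/3)/(5/3) = 14/5. Minimum is 14/5 at row 3 (s_3 leaves); pivot element 5/3.
Divide row 3 by 5/3; eliminate column x from the other rows.
In the new row 3, the s_3 entry is the old entry divided by the pivot: 1/(5/3) = 3/5.

3/5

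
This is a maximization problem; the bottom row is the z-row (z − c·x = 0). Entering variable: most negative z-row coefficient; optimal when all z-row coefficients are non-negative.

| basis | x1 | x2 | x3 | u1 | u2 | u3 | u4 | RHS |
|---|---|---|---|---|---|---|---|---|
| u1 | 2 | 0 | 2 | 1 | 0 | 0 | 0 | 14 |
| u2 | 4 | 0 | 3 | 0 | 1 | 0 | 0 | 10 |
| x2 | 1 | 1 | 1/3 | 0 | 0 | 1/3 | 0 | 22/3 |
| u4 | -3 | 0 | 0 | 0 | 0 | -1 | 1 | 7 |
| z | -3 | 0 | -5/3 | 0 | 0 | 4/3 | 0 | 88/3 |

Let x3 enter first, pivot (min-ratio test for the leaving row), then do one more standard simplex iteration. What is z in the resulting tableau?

Ratio test on column x3 — row 1: 14/2 = 7; row 2: 10/3 = 10/3; row 3: (22/3)/(1/3) = 22; row 4: entry 0 ≤ 0. Minimum is 10/3 at row 2 (u2 leaves); pivot element 3.
Pivot on row 2; the z-row RHS becomes 88/3 − (-5/3)·(10/3) = 314/9.
Next entering variable (most negative z-row entry -7/9): x1.
Ratio test on column x1 — row 1: entry -2/3 ≤ 0; row 2: (10/3)/(4/3) = 5/2; row 3: (56/9)/(5/9) = 56/5; row 4: entry -3 ≤ 0. Minimum is 5/2 at row 2 (x3 leaves); pivot element 4/3.
After the second pivot the z-row RHS is 314/9 − (-7/9)·(5/2) = 221/6.

221/6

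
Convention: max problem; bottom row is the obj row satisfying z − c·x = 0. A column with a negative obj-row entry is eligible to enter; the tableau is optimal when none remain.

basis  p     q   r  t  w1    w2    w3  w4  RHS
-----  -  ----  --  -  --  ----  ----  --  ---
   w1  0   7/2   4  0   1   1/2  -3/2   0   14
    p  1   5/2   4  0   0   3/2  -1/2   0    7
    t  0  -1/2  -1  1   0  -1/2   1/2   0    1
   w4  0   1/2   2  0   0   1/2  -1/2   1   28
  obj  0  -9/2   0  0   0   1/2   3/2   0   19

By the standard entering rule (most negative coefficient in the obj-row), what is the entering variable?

Negative obj-row entries: q: -9/2.
The most negative is -9/2 in column q, so q enters.

q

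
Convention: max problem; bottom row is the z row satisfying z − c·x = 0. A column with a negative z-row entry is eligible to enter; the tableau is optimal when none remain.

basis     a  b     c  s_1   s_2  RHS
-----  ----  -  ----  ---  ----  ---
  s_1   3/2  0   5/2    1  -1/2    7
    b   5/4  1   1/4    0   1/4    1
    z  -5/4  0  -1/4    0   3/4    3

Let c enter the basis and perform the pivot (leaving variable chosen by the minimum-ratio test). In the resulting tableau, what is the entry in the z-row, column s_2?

Ratio test on column c — row 1: 7/(5/2) = 14/5; row 2: 1/(1/4) = 4. Minimum is 14/5 at row 1 (s_1 leaves); pivot element 5/2.
Divide row 1 by 5/2; eliminate column c from the other rows.
z-row update in column s_2: 3/4 − (-1/4)·(-1/5) = 7/10.

7/10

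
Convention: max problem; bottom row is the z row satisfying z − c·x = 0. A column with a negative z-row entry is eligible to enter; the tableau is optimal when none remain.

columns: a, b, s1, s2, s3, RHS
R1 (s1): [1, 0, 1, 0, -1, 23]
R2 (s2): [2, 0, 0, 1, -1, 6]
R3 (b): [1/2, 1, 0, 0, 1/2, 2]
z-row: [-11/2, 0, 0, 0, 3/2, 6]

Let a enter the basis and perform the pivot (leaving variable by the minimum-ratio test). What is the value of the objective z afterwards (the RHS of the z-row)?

45/2

Ratio test on column a — row 1: 23/1 = 23; row 2: 6/2 = 3; row 3: 2/(1/2) = 4. Minimum is 3 at row 2 (s2 leaves); pivot element 2.
Pivot on row 2; the z-row RHS becomes 6 − (-11/2)·3 = 45/2.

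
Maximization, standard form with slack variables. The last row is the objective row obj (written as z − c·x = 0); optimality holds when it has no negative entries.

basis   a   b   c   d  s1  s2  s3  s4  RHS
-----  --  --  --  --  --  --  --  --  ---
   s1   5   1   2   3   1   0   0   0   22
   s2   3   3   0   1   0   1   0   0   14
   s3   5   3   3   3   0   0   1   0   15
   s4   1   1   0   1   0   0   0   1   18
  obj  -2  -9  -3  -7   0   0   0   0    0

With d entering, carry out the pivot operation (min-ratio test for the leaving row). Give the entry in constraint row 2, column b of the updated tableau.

Ratio test on column d — row 1: 22/3 = 22/3; row 2: 14/1 = 14; row 3: 15/3 = 5; row 4: 18/1 = 18. Minimum is 5 at row 3 (s3 leaves); pivot element 3.
Divide row 3 by 3; eliminate column d from the other rows.
Row 2 update in column b: 3 − 1·1 = 2.

2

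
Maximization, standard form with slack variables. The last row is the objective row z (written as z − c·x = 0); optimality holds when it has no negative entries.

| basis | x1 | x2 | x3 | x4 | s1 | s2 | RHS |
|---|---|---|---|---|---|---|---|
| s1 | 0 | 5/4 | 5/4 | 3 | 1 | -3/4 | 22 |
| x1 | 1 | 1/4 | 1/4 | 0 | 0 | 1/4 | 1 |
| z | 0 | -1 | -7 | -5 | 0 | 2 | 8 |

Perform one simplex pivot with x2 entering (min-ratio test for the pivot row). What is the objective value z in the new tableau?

12

Ratio test on column x2 — row 1: 22/(5/4) = 88/5; row 2: 1/(1/4) = 4. Minimum is 4 at row 2 (x1 leaves); pivot element 1/4.
Pivot on row 2; the z-row RHS becomes 8 − (-1)·4 = 12.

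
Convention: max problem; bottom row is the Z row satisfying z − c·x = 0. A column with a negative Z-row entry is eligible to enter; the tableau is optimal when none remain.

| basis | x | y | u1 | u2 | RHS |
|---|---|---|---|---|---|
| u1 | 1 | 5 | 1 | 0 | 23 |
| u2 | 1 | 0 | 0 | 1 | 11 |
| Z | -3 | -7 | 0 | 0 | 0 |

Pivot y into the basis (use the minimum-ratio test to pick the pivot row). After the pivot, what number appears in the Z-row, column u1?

7/5

Ratio test on column y — row 1: 23/5 = 23/5; row 2: entry 0 ≤ 0. Minimum is 23/5 at row 1 (u1 leaves); pivot element 5.
Divide row 1 by 5; eliminate column y from the other rows.
Z-row update in column u1: 0 − (-7)·(1/5) = 7/5.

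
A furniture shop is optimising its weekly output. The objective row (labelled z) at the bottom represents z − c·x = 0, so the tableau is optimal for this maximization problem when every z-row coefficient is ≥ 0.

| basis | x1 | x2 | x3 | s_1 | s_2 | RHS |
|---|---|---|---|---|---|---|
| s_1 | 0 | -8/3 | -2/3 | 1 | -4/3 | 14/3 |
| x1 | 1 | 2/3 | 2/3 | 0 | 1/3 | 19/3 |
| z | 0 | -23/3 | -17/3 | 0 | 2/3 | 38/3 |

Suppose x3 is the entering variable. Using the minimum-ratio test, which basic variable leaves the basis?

Column x3 entries and ratios — s_1: -2/3 ≤ 0, skip; x1: (19/3)/(2/3) = 19/2.
Smallest ratio is 19/2 in the row of x1, so x1 leaves.

x1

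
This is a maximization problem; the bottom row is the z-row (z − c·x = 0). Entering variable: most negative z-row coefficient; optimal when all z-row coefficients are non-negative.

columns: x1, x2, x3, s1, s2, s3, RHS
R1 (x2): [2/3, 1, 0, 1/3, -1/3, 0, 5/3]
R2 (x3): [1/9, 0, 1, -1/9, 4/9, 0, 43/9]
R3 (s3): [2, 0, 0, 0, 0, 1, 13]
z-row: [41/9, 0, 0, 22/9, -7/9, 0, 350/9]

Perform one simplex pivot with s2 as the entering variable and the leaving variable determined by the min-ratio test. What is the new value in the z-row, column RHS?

Ratio test on column s2 — row 1: entry -1/3 ≤ 0; row 2: (43/9)/(4/9) = 43/4; row 3: entry 0 ≤ 0. Minimum is 43/4 at row 2 (x3 leaves); pivot element 4/9.
Divide row 2 by 4/9; eliminate column s2 from the other rows.
z-row update in column RHS: 350/9 − (-7/9)·(43/4) = 189/4.

189/4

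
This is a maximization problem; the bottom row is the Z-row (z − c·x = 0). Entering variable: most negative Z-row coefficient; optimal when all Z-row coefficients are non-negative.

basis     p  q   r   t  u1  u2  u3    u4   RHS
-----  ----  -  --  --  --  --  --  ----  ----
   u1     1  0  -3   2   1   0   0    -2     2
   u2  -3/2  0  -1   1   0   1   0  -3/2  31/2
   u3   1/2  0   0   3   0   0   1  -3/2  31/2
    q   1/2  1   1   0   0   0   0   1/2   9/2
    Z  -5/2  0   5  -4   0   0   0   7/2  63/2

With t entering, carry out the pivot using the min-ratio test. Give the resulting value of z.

71/2

Ratio test on column t — row 1: 2/2 = 1; row 2: (31/2)/1 = 31/2; row 3: (31/2)/3 = 31/6; row 4: entry 0 ≤ 0. Minimum is 1 at row 1 (u1 leaves); pivot element 2.
Pivot on row 1; the Z-row RHS becomes 63/2 − (-4)·1 = 71/2.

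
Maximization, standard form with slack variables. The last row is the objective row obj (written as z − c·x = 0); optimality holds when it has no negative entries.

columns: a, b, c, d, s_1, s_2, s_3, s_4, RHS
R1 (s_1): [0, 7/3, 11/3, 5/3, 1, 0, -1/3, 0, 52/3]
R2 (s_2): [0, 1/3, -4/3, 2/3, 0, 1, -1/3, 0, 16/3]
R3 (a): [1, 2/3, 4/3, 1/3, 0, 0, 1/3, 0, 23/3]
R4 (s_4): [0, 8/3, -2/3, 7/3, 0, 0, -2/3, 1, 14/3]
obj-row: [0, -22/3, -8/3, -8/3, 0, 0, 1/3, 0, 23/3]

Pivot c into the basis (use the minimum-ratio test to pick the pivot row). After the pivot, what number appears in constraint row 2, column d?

Ratio test on column c — row 1: (52/3)/(11/3) = 52/11; row 2: entry -4/3 ≤ 0; row 3: (23/3)/(4/3) = 23/4; row 4: entry -2/3 ≤ 0. Minimum is 52/11 at row 1 (s_1 leaves); pivot element 11/3.
Divide row 1 by 11/3; eliminate column c from the other rows.
Row 2 update in column d: 2/3 − (-4/3)·(5/11) = 14/11.

14/11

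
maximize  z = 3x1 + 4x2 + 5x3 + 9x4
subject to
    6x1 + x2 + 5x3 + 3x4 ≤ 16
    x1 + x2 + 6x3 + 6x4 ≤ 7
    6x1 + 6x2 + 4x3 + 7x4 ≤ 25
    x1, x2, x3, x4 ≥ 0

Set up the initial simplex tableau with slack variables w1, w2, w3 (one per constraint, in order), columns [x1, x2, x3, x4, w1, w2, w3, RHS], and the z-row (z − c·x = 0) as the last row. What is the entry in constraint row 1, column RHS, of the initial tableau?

16

The RHS of constraint 1 is b_1 = 16.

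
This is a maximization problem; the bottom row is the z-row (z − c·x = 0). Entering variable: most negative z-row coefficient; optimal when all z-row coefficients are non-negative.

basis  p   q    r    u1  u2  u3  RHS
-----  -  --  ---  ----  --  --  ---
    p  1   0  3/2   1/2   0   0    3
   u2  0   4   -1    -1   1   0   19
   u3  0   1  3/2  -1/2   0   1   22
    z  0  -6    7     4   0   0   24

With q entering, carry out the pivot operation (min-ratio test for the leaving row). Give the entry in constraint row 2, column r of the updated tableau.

Ratio test on column q — row 1: entry 0 ≤ 0; row 2: 19/4 = 19/4; row 3: 22/1 = 22. Minimum is 19/4 at row 2 (u2 leaves); pivot element 4.
Divide row 2 by 4; eliminate column q from the other rows.
In the new row 2, the r entry is the old entry divided by the pivot: (-1)/4 = -1/4.

-1/4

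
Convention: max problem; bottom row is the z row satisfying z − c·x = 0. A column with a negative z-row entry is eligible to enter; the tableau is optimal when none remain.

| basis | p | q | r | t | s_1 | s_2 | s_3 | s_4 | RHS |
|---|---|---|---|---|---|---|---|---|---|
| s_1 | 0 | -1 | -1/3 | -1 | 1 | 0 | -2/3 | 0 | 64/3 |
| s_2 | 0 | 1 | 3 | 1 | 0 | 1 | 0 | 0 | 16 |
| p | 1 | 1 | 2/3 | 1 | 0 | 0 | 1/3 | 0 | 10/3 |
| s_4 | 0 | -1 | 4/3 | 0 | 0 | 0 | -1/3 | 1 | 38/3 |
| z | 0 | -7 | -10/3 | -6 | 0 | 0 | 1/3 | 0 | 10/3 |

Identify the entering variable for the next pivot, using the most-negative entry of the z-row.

Negative z-row entries: q: -7, r: -10/3, t: -6.
The most negative is -7 in column q, so q enters.

q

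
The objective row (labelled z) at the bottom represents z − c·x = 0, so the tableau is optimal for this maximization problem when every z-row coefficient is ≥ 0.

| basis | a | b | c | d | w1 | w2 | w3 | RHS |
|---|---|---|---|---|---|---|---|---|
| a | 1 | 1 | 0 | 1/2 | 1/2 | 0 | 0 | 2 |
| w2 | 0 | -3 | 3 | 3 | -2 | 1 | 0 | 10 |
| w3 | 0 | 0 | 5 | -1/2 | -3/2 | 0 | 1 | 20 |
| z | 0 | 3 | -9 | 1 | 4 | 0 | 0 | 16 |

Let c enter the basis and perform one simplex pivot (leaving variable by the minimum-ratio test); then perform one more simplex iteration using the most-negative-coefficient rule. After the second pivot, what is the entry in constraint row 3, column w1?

Ratio test on column c — row 1: entry 0 ≤ 0; row 2: 10/3 = 10/3; row 3: 20/5 = 4. Minimum is 10/3 at row 2 (w2 leaves); pivot element 3.
Divide row 2 by 3; eliminate column c from the other rows.
Second iteration: most negative z-row entry is -6 in column b, so b enters.
Ratio test on column b — row 1: 2/1 = 2; row 2: entry -1 ≤ 0; row 3: (10/3)/5 = 2/3. Minimum is 2/3 at row 3 (w3 leaves); pivot element 5.
Divide row 3 by 5; eliminate column b from the other rows.
After both pivots, the entry at constraint row 3, column w1 is 11/30.

11/30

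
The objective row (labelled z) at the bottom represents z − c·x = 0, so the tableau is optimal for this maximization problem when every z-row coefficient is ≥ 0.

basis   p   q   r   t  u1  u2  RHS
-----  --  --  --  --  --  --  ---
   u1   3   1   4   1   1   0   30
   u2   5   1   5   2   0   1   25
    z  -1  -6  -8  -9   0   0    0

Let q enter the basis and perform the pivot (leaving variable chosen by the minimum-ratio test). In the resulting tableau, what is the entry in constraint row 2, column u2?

1

Ratio test on column q — row 1: 30/1 = 30; row 2: 25/1 = 25. Minimum is 25 at row 2 (u2 leaves); pivot element 1.
Divide row 2 by 1; eliminate column q from the other rows.
In the new row 2, the u2 entry is the old entry divided by the pivot: 1/1 = 1.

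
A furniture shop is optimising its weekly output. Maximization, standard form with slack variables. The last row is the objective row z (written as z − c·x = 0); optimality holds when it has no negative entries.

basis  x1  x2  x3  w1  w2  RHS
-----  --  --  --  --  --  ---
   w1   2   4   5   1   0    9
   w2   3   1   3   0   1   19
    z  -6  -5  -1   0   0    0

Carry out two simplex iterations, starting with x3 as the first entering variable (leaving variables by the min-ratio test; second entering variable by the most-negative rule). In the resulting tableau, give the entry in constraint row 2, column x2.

-5

Ratio test on column x3 — row 1: 9/5 = 9/5; row 2: 19/3 = 19/3. Minimum is 9/5 at row 1 (w1 leaves); pivot element 5.
Divide row 1 by 5; eliminate column x3 from the other rows.
Second iteration: most negative z-row entry is -28/5 in column x1, so x1 enters.
Ratio test on column x1 — row 1: (9/5)/(2/5) = 9/2; row 2: (68/5)/(9/5) = 68/9. Minimum is 9/2 at row 1 (x3 leaves); pivot element 2/5.
Divide row 1 by 2/5; eliminate column x1 from the other rows.
After both pivots, the entry at constraint row 2, column x2 is -5.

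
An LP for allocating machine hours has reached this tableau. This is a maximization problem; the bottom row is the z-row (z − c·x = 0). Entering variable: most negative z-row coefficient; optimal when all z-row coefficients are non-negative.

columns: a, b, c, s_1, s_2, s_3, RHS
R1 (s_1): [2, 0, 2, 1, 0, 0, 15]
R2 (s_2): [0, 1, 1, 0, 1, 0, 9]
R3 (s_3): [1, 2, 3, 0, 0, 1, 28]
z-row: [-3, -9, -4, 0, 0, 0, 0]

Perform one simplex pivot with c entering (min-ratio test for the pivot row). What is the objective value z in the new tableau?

30

Ratio test on column c — row 1: 15/2 = 15/2; row 2: 9/1 = 9; row 3: 28/3 = 28/3. Minimum is 15/2 at row 1 (s_1 leaves); pivot element 2.
Pivot on row 1; the z-row RHS becomes 0 − (-4)·(15/2) = 30.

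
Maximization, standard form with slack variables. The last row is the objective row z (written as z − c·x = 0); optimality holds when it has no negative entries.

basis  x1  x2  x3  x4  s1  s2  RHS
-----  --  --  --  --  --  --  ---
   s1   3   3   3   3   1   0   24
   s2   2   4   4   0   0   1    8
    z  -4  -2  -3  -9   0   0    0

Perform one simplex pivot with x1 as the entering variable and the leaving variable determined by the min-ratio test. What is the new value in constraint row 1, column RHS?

Ratio test on column x1 — row 1: 24/3 = 8; row 2: 8/2 = 4. Minimum is 4 at row 2 (s2 leaves); pivot element 2.
Divide row 2 by 2; eliminate column x1 from the other rows.
Row 1 update in column RHS: 24 − 3·4 = 12.

12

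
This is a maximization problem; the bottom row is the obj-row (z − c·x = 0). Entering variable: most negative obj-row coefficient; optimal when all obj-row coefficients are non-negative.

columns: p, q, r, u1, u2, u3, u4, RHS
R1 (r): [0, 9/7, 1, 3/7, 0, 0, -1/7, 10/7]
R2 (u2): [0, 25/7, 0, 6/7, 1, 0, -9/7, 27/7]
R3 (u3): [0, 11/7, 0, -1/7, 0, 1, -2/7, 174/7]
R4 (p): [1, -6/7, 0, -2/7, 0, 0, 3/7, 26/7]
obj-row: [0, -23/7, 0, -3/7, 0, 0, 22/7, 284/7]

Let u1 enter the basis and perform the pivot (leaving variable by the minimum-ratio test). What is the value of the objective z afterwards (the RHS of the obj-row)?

Ratio test on column u1 — row 1: (10/7)/(3/7) = 10/3; row 2: (27/7)/(6/7) = 9/2; row 3: entry -1/7 ≤ 0; row 4: entry -2/7 ≤ 0. Minimum is 10/3 at row 1 (r leaves); pivot element 3/7.
Pivot on row 1; the obj-row RHS becomes 284/7 − (-3/7)·(10/3) = 42.

42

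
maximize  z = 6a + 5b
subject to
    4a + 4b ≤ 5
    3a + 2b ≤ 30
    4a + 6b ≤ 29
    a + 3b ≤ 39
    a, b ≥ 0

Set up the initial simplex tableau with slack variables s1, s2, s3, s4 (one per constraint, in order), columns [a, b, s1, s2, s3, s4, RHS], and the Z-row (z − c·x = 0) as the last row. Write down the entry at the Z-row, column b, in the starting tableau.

The Z-row carries the negated objective coefficients: the b entry is -5.

-5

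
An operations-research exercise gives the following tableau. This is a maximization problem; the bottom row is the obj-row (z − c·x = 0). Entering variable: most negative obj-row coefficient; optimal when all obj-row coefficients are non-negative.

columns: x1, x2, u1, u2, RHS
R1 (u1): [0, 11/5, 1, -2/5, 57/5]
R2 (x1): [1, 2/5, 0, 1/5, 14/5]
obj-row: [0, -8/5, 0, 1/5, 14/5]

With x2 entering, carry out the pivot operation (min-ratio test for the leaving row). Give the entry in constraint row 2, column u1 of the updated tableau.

-2/11

Ratio test on column x2 — row 1: (57/5)/(11/5) = 57/11; row 2: (14/5)/(2/5) = 7. Minimum is 57/11 at row 1 (u1 leaves); pivot element 11/5.
Divide row 1 by 11/5; eliminate column x2 from the other rows.
Row 2 update in column u1: 0 − (2/5)·(5/11) = -2/11.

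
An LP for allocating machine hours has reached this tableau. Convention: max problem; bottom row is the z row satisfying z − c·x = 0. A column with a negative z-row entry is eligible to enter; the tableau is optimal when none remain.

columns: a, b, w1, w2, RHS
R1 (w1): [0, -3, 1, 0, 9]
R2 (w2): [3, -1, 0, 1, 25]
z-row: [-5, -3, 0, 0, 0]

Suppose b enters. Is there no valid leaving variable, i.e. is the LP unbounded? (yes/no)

yes

Every constraint-row entry in column b is ≤ 0, so increasing b is unbounded.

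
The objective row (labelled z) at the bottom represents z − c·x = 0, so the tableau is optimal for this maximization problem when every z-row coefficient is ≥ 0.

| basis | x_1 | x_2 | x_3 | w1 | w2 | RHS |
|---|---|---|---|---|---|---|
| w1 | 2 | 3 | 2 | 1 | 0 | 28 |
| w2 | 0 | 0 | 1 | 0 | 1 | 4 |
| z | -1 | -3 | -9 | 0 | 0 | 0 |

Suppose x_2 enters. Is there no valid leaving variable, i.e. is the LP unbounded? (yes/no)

Column x_2 has positive entries in row(s) 1, so the ratio test bounds it — not unbounded.

no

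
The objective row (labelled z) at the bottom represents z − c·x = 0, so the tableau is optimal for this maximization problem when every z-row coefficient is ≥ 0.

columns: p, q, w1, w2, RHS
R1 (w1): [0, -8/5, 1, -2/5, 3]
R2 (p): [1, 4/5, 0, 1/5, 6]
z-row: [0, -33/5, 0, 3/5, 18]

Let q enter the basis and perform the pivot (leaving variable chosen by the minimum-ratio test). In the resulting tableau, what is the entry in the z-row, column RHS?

135/2

Ratio test on column q — row 1: entry -8/5 ≤ 0; row 2: 6/(4/5) = 15/2. Minimum is 15/2 at row 2 (p leaves); pivot element 4/5.
Divide row 2 by 4/5; eliminate column q from the other rows.
z-row update in column RHS: 18 − (-33/5)·(15/2) = 135/2.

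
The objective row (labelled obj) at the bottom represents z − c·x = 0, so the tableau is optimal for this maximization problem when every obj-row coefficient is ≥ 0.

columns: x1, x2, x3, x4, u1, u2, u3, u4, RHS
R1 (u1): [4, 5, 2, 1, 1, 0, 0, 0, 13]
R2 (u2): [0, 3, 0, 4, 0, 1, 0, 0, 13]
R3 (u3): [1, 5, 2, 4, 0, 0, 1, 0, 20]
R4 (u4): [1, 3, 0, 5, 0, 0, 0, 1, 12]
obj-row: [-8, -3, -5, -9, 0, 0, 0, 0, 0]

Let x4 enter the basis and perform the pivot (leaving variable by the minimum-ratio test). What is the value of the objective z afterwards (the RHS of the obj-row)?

Ratio test on column x4 — row 1: 13/1 = 13; row 2: 13/4 = 13/4; row 3: 20/4 = 5; row 4: 12/5 = 12/5. Minimum is 12/5 at row 4 (u4 leaves); pivot element 5.
Pivot on row 4; the obj-row RHS becomes 0 − (-9)·(12/5) = 108/5.

108/5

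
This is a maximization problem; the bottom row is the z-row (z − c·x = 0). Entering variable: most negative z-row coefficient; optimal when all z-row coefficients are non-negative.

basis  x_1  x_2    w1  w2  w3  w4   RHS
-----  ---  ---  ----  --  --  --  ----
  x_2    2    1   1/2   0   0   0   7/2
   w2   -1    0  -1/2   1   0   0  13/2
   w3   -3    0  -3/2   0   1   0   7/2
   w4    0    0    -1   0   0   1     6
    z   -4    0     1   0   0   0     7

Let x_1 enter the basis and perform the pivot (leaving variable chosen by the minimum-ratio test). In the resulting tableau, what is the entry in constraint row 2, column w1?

-1/4

Ratio test on column x_1 — row 1: (7/2)/2 = 7/4; row 2: entry -1 ≤ 0; row 3: entry -3 ≤ 0; row 4: entry 0 ≤ 0. Minimum is 7/4 at row 1 (x_2 leaves); pivot element 2.
Divide row 1 by 2; eliminate column x_1 from the other rows.
Row 2 update in column w1: -1/2 − (-1)·(1/4) = -1/4.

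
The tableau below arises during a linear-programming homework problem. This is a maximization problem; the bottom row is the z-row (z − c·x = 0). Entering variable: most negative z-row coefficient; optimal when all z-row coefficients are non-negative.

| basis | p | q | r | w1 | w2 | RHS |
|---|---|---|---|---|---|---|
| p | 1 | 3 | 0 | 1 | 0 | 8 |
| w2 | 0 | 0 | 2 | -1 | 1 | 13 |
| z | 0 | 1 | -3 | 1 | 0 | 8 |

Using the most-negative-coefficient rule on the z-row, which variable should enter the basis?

r

Negative z-row entries: r: -3.
The most negative is -3 in column r, so r enters.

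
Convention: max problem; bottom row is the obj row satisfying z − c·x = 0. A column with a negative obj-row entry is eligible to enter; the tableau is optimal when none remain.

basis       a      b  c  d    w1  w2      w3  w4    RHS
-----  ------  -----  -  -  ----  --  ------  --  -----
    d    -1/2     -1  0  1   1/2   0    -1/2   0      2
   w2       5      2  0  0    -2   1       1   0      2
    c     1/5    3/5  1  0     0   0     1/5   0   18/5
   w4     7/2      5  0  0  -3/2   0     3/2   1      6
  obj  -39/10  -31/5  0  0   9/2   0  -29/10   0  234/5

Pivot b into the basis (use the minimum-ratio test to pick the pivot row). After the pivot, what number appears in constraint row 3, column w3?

-1/10

Ratio test on column b — row 1: entry -1 ≤ 0; row 2: 2/2 = 1; row 3: (18/5)/(3/5) = 6; row 4: 6/5 = 6/5. Minimum is 1 at row 2 (w2 leaves); pivot element 2.
Divide row 2 by 2; eliminate column b from the other rows.
Row 3 update in column w3: 1/5 − (3/5)·(1/2) = -1/10.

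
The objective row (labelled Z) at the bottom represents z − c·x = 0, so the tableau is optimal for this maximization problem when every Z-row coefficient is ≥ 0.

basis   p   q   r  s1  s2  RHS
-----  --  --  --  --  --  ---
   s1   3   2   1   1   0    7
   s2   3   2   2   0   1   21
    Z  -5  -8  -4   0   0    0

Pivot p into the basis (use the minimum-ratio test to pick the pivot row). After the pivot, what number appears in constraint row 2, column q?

0

Ratio test on column p — row 1: 7/3 = 7/3; row 2: 21/3 = 7. Minimum is 7/3 at row 1 (s1 leaves); pivot element 3.
Divide row 1 by 3; eliminate column p from the other rows.
Row 2 update in column q: 2 − 3·(2/3) = 0.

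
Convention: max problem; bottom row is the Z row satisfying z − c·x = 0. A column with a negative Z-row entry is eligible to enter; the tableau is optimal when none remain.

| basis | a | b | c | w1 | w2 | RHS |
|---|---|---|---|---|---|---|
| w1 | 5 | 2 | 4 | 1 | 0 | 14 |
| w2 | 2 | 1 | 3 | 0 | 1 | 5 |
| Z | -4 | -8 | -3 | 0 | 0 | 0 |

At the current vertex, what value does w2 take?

5

w2 is basic (row 2); its value is the RHS of that row, 5.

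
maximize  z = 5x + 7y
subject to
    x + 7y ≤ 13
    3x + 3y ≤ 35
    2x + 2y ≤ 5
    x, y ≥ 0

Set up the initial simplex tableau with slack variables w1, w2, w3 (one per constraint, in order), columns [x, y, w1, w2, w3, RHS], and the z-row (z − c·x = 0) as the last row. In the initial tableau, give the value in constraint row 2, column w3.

0

Slack w3 belongs to constraint 3; its column is the unit vector e_3, so the entry in row 2 is 0.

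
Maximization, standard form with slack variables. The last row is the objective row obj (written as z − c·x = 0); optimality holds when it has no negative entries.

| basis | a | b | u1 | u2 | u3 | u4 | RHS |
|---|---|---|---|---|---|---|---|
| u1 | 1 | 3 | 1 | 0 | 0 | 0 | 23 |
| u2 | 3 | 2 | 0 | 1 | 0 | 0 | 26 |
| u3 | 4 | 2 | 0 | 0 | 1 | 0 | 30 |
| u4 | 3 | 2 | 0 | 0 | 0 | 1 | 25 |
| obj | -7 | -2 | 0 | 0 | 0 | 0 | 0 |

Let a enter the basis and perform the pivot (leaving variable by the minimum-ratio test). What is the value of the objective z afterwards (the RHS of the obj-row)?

105/2

Ratio test on column a — row 1: 23/1 = 23; row 2: 26/3 = 26/3; row 3: 30/4 = 15/2; row 4: 25/3 = 25/3. Minimum is 15/2 at row 3 (u3 leaves); pivot element 4.
Pivot on row 3; the obj-row RHS becomes 0 − (-7)·(15/2) = 105/2.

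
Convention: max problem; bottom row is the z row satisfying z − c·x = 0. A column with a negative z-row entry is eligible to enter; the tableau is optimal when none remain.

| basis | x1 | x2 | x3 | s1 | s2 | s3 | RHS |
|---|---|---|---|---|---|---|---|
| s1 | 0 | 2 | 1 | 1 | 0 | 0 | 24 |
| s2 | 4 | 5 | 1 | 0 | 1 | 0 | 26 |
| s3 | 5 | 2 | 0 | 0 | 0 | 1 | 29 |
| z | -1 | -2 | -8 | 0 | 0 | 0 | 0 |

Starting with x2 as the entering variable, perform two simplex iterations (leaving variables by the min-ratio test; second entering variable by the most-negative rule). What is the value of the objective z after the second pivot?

548/3

Ratio test on column x2 — row 1: 24/2 = 12; row 2: 26/5 = 26/5; row 3: 29/2 = 29/2. Minimum is 26/5 at row 2 (s2 leaves); pivot element 5.
Pivot on row 2; the z-row RHS becomes 0 − (-2)·(26/5) = 52/5.
Next entering variable (most negative z-row entry -38/5): x3.
Ratio test on column x3 — row 1: (68/5)/(3/5) = 68/3; row 2: (26/5)/(1/5) = 26; row 3: entry -2/5 ≤ 0. Minimum is 68/3 at row 1 (s1 leaves); pivot element 3/5.
After the second pivot the z-row RHS is 52/5 − (-38/5)·(68/3) = 548/3.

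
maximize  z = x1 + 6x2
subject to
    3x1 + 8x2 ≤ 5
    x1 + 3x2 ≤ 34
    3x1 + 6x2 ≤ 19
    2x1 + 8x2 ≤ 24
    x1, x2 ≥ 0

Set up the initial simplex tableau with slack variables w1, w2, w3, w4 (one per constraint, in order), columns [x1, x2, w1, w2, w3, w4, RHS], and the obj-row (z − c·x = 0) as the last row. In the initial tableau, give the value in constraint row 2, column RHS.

The RHS of constraint 2 is b_2 = 34.

34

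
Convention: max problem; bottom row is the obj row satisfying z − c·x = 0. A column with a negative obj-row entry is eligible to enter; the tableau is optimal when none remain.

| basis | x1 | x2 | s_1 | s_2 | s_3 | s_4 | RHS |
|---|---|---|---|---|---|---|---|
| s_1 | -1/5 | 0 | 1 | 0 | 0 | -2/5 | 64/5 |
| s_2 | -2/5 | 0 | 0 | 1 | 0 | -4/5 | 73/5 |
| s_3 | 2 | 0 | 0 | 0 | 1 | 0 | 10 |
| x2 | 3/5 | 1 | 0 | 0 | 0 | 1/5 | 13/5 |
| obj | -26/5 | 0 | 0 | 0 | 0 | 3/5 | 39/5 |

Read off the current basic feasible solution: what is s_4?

s_4 is not in the basis, so in the current basic feasible solution s_4 = 0.

0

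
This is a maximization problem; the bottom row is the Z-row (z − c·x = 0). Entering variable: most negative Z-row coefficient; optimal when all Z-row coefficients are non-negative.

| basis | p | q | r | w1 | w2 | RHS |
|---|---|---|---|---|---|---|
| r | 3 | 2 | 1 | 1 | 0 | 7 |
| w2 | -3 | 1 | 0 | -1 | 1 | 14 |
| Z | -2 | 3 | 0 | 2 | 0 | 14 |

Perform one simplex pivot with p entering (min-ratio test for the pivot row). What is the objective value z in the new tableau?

Ratio test on column p — row 1: 7/3 = 7/3; row 2: entry -3 ≤ 0. Minimum is 7/3 at row 1 (r leaves); pivot element 3.
Pivot on row 1; the Z-row RHS becomes 14 − (-2)·(7/3) = 56/3.

56/3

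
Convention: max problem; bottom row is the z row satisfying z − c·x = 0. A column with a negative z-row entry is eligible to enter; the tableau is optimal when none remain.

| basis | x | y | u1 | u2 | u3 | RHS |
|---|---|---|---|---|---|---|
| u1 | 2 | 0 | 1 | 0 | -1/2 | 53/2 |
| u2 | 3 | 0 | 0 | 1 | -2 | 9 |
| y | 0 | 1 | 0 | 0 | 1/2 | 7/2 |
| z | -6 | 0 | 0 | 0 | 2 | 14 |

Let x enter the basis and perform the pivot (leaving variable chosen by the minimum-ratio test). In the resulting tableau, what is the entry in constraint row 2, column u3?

-2/3

Ratio test on column x — row 1: (53/2)/2 = 53/4; row 2: 9/3 = 3; row 3: entry 0 ≤ 0. Minimum is 3 at row 2 (u2 leaves); pivot element 3.
Divide row 2 by 3; eliminate column x from the other rows.
In the new row 2, the u3 entry is the old entry divided by the pivot: (-2)/3 = -2/3.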